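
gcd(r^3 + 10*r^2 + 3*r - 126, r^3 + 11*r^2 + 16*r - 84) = r^2 + 13*r + 42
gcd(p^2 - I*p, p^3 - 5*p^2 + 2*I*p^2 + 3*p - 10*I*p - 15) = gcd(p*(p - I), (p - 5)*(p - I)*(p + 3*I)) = p - I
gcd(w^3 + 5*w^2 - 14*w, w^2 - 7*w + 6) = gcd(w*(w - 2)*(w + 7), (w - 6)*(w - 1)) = 1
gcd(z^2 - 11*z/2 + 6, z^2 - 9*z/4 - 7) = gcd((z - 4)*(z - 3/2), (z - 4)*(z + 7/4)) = z - 4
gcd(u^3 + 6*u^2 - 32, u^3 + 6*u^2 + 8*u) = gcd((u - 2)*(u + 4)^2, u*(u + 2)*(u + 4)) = u + 4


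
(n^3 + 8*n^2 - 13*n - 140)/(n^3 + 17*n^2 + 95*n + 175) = (n - 4)/(n + 5)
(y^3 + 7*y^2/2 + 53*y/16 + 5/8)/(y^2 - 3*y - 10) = (16*y^2 + 24*y + 5)/(16*(y - 5))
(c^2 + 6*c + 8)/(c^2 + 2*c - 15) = (c^2 + 6*c + 8)/(c^2 + 2*c - 15)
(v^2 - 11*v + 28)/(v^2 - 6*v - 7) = (v - 4)/(v + 1)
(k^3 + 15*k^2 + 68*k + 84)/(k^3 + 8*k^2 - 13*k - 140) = (k^2 + 8*k + 12)/(k^2 + k - 20)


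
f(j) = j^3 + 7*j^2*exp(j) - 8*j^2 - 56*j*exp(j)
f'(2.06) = -905.37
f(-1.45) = 2.63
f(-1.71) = -7.37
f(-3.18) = -102.71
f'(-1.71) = 42.70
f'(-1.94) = 49.78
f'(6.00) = -22580.01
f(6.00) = -33960.02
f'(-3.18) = 87.39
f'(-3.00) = 81.62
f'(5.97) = -22403.75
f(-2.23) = -33.70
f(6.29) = -40661.21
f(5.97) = -33285.23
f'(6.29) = -23290.25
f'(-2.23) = 58.39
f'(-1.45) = 34.11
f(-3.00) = -87.50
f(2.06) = -697.25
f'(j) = 7*j^2*exp(j) + 3*j^2 - 42*j*exp(j) - 16*j - 56*exp(j)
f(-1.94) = -18.01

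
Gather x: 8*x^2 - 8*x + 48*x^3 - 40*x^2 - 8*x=48*x^3 - 32*x^2 - 16*x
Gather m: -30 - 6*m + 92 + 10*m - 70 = 4*m - 8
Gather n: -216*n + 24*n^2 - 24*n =24*n^2 - 240*n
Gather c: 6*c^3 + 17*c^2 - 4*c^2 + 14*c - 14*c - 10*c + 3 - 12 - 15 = 6*c^3 + 13*c^2 - 10*c - 24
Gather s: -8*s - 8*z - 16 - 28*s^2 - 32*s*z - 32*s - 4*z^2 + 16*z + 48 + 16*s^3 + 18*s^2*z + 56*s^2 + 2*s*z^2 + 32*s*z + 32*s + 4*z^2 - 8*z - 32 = 16*s^3 + s^2*(18*z + 28) + s*(2*z^2 - 8)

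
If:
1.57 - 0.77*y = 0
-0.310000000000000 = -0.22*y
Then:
No Solution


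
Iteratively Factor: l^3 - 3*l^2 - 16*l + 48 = (l - 4)*(l^2 + l - 12) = (l - 4)*(l - 3)*(l + 4)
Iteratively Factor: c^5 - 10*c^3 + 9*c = (c - 3)*(c^4 + 3*c^3 - c^2 - 3*c) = (c - 3)*(c + 3)*(c^3 - c) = c*(c - 3)*(c + 3)*(c^2 - 1) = c*(c - 3)*(c - 1)*(c + 3)*(c + 1)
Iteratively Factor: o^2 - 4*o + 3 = (o - 3)*(o - 1)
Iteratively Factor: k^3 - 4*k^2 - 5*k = (k)*(k^2 - 4*k - 5) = k*(k + 1)*(k - 5)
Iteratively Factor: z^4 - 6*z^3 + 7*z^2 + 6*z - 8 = (z - 2)*(z^3 - 4*z^2 - z + 4) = (z - 2)*(z - 1)*(z^2 - 3*z - 4) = (z - 4)*(z - 2)*(z - 1)*(z + 1)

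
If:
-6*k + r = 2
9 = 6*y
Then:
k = r/6 - 1/3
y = 3/2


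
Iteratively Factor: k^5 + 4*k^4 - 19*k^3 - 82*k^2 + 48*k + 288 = (k + 3)*(k^4 + k^3 - 22*k^2 - 16*k + 96) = (k - 4)*(k + 3)*(k^3 + 5*k^2 - 2*k - 24) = (k - 4)*(k + 3)^2*(k^2 + 2*k - 8) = (k - 4)*(k - 2)*(k + 3)^2*(k + 4)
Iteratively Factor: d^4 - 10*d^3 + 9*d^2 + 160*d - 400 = (d - 4)*(d^3 - 6*d^2 - 15*d + 100) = (d - 4)*(d + 4)*(d^2 - 10*d + 25) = (d - 5)*(d - 4)*(d + 4)*(d - 5)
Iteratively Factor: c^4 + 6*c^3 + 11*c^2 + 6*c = (c)*(c^3 + 6*c^2 + 11*c + 6) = c*(c + 3)*(c^2 + 3*c + 2) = c*(c + 1)*(c + 3)*(c + 2)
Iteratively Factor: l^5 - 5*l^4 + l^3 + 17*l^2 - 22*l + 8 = (l - 1)*(l^4 - 4*l^3 - 3*l^2 + 14*l - 8) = (l - 1)*(l + 2)*(l^3 - 6*l^2 + 9*l - 4) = (l - 1)^2*(l + 2)*(l^2 - 5*l + 4) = (l - 4)*(l - 1)^2*(l + 2)*(l - 1)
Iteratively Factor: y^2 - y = (y - 1)*(y)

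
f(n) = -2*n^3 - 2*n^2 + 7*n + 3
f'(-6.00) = -185.00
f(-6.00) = 321.00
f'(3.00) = -59.00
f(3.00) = -48.00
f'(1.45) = -11.42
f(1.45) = 2.85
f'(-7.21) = -276.06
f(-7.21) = 598.17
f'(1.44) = -11.20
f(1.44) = 2.96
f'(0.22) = 5.83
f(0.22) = 4.42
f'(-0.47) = 7.55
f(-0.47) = -0.52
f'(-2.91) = -32.17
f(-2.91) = 14.98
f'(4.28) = -120.03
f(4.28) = -160.48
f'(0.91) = -1.61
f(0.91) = 6.21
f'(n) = -6*n^2 - 4*n + 7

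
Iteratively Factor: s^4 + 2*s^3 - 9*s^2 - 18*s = (s + 3)*(s^3 - s^2 - 6*s) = (s - 3)*(s + 3)*(s^2 + 2*s) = (s - 3)*(s + 2)*(s + 3)*(s)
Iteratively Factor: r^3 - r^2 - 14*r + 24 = (r + 4)*(r^2 - 5*r + 6) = (r - 2)*(r + 4)*(r - 3)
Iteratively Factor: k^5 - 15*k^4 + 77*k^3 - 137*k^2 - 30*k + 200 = (k - 2)*(k^4 - 13*k^3 + 51*k^2 - 35*k - 100) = (k - 5)*(k - 2)*(k^3 - 8*k^2 + 11*k + 20) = (k - 5)^2*(k - 2)*(k^2 - 3*k - 4) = (k - 5)^2*(k - 4)*(k - 2)*(k + 1)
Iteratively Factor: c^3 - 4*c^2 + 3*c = (c - 3)*(c^2 - c) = c*(c - 3)*(c - 1)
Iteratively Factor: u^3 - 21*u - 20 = (u + 1)*(u^2 - u - 20) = (u + 1)*(u + 4)*(u - 5)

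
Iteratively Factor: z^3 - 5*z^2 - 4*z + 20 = (z + 2)*(z^2 - 7*z + 10) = (z - 5)*(z + 2)*(z - 2)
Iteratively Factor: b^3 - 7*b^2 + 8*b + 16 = (b + 1)*(b^2 - 8*b + 16) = (b - 4)*(b + 1)*(b - 4)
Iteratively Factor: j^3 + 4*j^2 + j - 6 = (j + 3)*(j^2 + j - 2) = (j + 2)*(j + 3)*(j - 1)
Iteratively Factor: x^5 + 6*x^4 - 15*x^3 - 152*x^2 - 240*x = (x + 4)*(x^4 + 2*x^3 - 23*x^2 - 60*x) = x*(x + 4)*(x^3 + 2*x^2 - 23*x - 60) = x*(x + 3)*(x + 4)*(x^2 - x - 20) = x*(x - 5)*(x + 3)*(x + 4)*(x + 4)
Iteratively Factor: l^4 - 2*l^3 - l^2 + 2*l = (l)*(l^3 - 2*l^2 - l + 2) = l*(l + 1)*(l^2 - 3*l + 2) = l*(l - 1)*(l + 1)*(l - 2)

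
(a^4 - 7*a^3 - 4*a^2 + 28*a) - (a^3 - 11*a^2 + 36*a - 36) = a^4 - 8*a^3 + 7*a^2 - 8*a + 36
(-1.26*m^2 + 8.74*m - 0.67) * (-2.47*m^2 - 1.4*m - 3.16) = 3.1122*m^4 - 19.8238*m^3 - 6.5995*m^2 - 26.6804*m + 2.1172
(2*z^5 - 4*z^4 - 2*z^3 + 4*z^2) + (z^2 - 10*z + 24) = 2*z^5 - 4*z^4 - 2*z^3 + 5*z^2 - 10*z + 24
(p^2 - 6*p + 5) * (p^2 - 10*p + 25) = p^4 - 16*p^3 + 90*p^2 - 200*p + 125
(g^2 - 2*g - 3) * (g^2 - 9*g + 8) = g^4 - 11*g^3 + 23*g^2 + 11*g - 24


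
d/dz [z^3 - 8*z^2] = z*(3*z - 16)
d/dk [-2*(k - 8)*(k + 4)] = 8 - 4*k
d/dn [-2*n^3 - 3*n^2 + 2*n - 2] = -6*n^2 - 6*n + 2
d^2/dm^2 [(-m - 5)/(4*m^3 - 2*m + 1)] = 4*(-2*(m + 5)*(6*m^2 - 1)^2 + (6*m^2 + 6*m*(m + 5) - 1)*(4*m^3 - 2*m + 1))/(4*m^3 - 2*m + 1)^3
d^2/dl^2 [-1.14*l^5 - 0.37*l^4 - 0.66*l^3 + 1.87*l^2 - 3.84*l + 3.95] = -22.8*l^3 - 4.44*l^2 - 3.96*l + 3.74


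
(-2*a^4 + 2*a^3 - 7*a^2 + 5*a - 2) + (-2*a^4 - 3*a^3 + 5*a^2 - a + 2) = -4*a^4 - a^3 - 2*a^2 + 4*a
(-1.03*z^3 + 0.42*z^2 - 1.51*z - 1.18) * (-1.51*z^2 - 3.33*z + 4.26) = 1.5553*z^5 + 2.7957*z^4 - 3.5063*z^3 + 8.5993*z^2 - 2.5032*z - 5.0268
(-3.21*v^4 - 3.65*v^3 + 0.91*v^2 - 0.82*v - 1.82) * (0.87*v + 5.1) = -2.7927*v^5 - 19.5465*v^4 - 17.8233*v^3 + 3.9276*v^2 - 5.7654*v - 9.282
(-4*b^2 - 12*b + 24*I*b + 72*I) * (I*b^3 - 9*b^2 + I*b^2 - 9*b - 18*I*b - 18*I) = -4*I*b^5 + 12*b^4 - 16*I*b^4 + 48*b^3 - 156*I*b^3 + 468*b^2 - 576*I*b^2 + 1728*b - 432*I*b + 1296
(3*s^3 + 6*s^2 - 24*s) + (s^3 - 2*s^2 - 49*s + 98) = 4*s^3 + 4*s^2 - 73*s + 98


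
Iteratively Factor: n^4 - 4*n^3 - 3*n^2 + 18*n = (n)*(n^3 - 4*n^2 - 3*n + 18) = n*(n + 2)*(n^2 - 6*n + 9) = n*(n - 3)*(n + 2)*(n - 3)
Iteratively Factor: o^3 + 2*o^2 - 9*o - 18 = (o + 3)*(o^2 - o - 6) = (o - 3)*(o + 3)*(o + 2)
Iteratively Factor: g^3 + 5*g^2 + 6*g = (g + 3)*(g^2 + 2*g) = (g + 2)*(g + 3)*(g)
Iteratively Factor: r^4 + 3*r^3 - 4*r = (r)*(r^3 + 3*r^2 - 4) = r*(r + 2)*(r^2 + r - 2) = r*(r - 1)*(r + 2)*(r + 2)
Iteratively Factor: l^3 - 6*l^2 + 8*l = (l - 4)*(l^2 - 2*l) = l*(l - 4)*(l - 2)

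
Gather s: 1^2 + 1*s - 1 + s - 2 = 2*s - 2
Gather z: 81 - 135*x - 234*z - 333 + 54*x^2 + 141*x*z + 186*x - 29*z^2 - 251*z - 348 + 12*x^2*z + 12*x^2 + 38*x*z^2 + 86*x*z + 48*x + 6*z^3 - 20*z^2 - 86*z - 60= 66*x^2 + 99*x + 6*z^3 + z^2*(38*x - 49) + z*(12*x^2 + 227*x - 571) - 660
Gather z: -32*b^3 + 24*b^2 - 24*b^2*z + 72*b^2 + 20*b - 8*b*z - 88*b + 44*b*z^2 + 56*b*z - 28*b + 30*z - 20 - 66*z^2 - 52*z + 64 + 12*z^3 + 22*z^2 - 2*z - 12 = -32*b^3 + 96*b^2 - 96*b + 12*z^3 + z^2*(44*b - 44) + z*(-24*b^2 + 48*b - 24) + 32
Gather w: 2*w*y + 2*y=2*w*y + 2*y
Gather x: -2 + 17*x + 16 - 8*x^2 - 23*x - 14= -8*x^2 - 6*x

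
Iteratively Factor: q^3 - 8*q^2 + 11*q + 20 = (q - 4)*(q^2 - 4*q - 5) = (q - 5)*(q - 4)*(q + 1)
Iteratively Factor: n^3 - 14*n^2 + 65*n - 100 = (n - 5)*(n^2 - 9*n + 20) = (n - 5)^2*(n - 4)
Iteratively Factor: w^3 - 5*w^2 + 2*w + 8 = (w - 4)*(w^2 - w - 2) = (w - 4)*(w - 2)*(w + 1)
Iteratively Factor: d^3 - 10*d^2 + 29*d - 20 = (d - 4)*(d^2 - 6*d + 5) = (d - 5)*(d - 4)*(d - 1)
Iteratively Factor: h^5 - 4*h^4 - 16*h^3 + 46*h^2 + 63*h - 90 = (h - 3)*(h^4 - h^3 - 19*h^2 - 11*h + 30) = (h - 5)*(h - 3)*(h^3 + 4*h^2 + h - 6) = (h - 5)*(h - 3)*(h + 3)*(h^2 + h - 2) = (h - 5)*(h - 3)*(h + 2)*(h + 3)*(h - 1)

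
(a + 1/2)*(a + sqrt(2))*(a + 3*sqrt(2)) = a^3 + a^2/2 + 4*sqrt(2)*a^2 + 2*sqrt(2)*a + 6*a + 3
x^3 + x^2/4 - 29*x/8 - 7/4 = (x - 2)*(x + 1/2)*(x + 7/4)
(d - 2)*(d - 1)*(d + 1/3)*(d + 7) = d^4 + 13*d^3/3 - 53*d^2/3 + 23*d/3 + 14/3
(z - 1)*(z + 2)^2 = z^3 + 3*z^2 - 4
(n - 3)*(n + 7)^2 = n^3 + 11*n^2 + 7*n - 147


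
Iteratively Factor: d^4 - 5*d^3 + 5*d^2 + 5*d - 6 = (d - 1)*(d^3 - 4*d^2 + d + 6) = (d - 1)*(d + 1)*(d^2 - 5*d + 6) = (d - 2)*(d - 1)*(d + 1)*(d - 3)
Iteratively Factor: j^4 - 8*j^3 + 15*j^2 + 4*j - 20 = (j - 2)*(j^3 - 6*j^2 + 3*j + 10) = (j - 5)*(j - 2)*(j^2 - j - 2) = (j - 5)*(j - 2)*(j + 1)*(j - 2)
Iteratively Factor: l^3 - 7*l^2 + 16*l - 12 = (l - 2)*(l^2 - 5*l + 6) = (l - 3)*(l - 2)*(l - 2)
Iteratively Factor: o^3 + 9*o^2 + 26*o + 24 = (o + 3)*(o^2 + 6*o + 8) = (o + 3)*(o + 4)*(o + 2)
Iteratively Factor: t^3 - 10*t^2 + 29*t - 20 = (t - 5)*(t^2 - 5*t + 4) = (t - 5)*(t - 1)*(t - 4)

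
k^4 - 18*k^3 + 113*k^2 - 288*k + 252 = (k - 7)*(k - 6)*(k - 3)*(k - 2)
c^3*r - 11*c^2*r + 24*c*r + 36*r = (c - 6)^2*(c*r + r)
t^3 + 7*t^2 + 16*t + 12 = (t + 2)^2*(t + 3)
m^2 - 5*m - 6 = (m - 6)*(m + 1)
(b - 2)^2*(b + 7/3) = b^3 - 5*b^2/3 - 16*b/3 + 28/3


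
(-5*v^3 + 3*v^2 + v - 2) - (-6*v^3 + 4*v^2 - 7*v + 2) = v^3 - v^2 + 8*v - 4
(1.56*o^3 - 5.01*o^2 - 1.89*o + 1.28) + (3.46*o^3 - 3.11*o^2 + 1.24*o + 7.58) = 5.02*o^3 - 8.12*o^2 - 0.65*o + 8.86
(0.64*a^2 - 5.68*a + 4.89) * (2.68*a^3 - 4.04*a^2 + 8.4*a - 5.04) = 1.7152*a^5 - 17.808*a^4 + 41.4284*a^3 - 70.6932*a^2 + 69.7032*a - 24.6456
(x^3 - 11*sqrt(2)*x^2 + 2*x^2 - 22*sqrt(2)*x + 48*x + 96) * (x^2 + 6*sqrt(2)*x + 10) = x^5 - 5*sqrt(2)*x^4 + 2*x^4 - 74*x^3 - 10*sqrt(2)*x^3 - 148*x^2 + 178*sqrt(2)*x^2 + 480*x + 356*sqrt(2)*x + 960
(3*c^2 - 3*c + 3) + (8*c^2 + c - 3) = 11*c^2 - 2*c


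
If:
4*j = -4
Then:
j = -1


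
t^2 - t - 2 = (t - 2)*(t + 1)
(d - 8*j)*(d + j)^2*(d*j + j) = d^4*j - 6*d^3*j^2 + d^3*j - 15*d^2*j^3 - 6*d^2*j^2 - 8*d*j^4 - 15*d*j^3 - 8*j^4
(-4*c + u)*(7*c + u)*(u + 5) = -28*c^2*u - 140*c^2 + 3*c*u^2 + 15*c*u + u^3 + 5*u^2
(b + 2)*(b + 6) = b^2 + 8*b + 12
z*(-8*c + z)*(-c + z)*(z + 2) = 8*c^2*z^2 + 16*c^2*z - 9*c*z^3 - 18*c*z^2 + z^4 + 2*z^3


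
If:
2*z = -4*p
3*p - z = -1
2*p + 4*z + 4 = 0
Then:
No Solution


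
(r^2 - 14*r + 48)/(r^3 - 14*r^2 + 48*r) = 1/r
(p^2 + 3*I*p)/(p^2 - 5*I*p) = (p + 3*I)/(p - 5*I)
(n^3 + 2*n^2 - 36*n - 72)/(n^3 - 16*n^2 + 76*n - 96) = (n^2 + 8*n + 12)/(n^2 - 10*n + 16)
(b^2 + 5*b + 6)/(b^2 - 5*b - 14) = (b + 3)/(b - 7)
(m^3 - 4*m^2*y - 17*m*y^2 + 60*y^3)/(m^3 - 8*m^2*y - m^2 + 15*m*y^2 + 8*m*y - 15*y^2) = (m + 4*y)/(m - 1)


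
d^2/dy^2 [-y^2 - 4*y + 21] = -2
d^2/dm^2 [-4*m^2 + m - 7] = -8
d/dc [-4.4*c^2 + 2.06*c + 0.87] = 2.06 - 8.8*c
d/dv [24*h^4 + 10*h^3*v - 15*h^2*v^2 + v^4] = 10*h^3 - 30*h^2*v + 4*v^3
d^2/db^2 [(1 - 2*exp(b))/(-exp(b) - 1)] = 3*(1 - exp(b))*exp(b)/(exp(3*b) + 3*exp(2*b) + 3*exp(b) + 1)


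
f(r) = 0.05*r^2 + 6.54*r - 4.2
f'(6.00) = 7.14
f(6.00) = 36.84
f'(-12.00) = 5.34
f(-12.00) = -75.48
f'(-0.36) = 6.50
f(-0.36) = -6.55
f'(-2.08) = 6.33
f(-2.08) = -17.59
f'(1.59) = 6.70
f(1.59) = 6.33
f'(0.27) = 6.57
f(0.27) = -2.43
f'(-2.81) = 6.26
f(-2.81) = -22.18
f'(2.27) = 6.77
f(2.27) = 10.90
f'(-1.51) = 6.39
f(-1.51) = -13.96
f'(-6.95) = 5.84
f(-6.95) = -47.24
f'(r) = 0.1*r + 6.54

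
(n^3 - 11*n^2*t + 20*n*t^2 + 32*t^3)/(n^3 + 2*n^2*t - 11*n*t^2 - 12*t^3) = (-n^2 + 12*n*t - 32*t^2)/(-n^2 - n*t + 12*t^2)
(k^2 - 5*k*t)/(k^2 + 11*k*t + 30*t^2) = k*(k - 5*t)/(k^2 + 11*k*t + 30*t^2)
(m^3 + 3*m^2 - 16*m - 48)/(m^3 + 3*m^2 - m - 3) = (m^2 - 16)/(m^2 - 1)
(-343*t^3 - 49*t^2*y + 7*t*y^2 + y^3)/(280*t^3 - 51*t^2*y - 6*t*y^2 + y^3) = (-49*t^2 + y^2)/(40*t^2 - 13*t*y + y^2)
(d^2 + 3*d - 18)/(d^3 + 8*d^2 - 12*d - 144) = (d - 3)/(d^2 + 2*d - 24)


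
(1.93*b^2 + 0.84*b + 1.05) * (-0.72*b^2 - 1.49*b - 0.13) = -1.3896*b^4 - 3.4805*b^3 - 2.2585*b^2 - 1.6737*b - 0.1365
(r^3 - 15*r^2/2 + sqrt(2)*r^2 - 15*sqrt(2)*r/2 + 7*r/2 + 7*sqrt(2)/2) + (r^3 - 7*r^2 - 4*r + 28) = 2*r^3 - 29*r^2/2 + sqrt(2)*r^2 - 15*sqrt(2)*r/2 - r/2 + 7*sqrt(2)/2 + 28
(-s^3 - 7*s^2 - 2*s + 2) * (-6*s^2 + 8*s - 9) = 6*s^5 + 34*s^4 - 35*s^3 + 35*s^2 + 34*s - 18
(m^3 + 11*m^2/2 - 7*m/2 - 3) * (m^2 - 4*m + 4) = m^5 + 3*m^4/2 - 43*m^3/2 + 33*m^2 - 2*m - 12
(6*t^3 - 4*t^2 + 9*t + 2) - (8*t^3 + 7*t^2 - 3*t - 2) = -2*t^3 - 11*t^2 + 12*t + 4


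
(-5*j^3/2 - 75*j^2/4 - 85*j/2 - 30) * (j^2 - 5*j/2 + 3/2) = -5*j^5/2 - 25*j^4/2 + 5*j^3/8 + 385*j^2/8 + 45*j/4 - 45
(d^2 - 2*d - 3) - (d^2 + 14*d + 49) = -16*d - 52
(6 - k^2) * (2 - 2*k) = 2*k^3 - 2*k^2 - 12*k + 12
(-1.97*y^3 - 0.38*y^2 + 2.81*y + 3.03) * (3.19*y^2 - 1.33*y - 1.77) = -6.2843*y^5 + 1.4079*y^4 + 12.9562*y^3 + 6.601*y^2 - 9.0036*y - 5.3631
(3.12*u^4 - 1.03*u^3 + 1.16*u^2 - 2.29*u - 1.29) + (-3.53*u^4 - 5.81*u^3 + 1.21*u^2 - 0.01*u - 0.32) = -0.41*u^4 - 6.84*u^3 + 2.37*u^2 - 2.3*u - 1.61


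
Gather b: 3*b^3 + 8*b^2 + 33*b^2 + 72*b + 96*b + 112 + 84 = 3*b^3 + 41*b^2 + 168*b + 196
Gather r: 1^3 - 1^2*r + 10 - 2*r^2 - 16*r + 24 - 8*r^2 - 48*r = -10*r^2 - 65*r + 35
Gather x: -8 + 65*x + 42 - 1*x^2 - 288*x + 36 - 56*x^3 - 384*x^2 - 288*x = -56*x^3 - 385*x^2 - 511*x + 70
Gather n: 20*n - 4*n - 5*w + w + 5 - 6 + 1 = 16*n - 4*w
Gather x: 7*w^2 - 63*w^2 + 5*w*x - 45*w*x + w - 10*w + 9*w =-56*w^2 - 40*w*x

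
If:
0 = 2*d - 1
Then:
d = 1/2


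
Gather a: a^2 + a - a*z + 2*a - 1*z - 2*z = a^2 + a*(3 - z) - 3*z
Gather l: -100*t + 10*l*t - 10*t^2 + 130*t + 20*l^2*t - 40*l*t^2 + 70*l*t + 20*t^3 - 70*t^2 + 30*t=20*l^2*t + l*(-40*t^2 + 80*t) + 20*t^3 - 80*t^2 + 60*t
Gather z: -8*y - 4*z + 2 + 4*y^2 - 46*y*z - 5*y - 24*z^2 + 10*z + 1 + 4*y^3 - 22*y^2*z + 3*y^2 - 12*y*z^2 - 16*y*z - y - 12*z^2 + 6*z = 4*y^3 + 7*y^2 - 14*y + z^2*(-12*y - 36) + z*(-22*y^2 - 62*y + 12) + 3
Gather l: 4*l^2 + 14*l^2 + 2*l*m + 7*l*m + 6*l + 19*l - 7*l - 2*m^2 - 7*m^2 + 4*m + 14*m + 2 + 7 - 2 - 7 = 18*l^2 + l*(9*m + 18) - 9*m^2 + 18*m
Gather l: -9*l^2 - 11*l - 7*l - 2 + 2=-9*l^2 - 18*l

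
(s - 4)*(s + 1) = s^2 - 3*s - 4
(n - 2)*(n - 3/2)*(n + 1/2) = n^3 - 3*n^2 + 5*n/4 + 3/2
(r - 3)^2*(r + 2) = r^3 - 4*r^2 - 3*r + 18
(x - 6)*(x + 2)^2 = x^3 - 2*x^2 - 20*x - 24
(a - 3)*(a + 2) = a^2 - a - 6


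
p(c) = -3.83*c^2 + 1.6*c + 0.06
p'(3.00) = -21.38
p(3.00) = -29.61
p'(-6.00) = 47.56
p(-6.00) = -147.42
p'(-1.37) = 12.09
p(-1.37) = -9.32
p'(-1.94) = 16.46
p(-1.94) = -17.46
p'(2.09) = -14.41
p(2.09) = -13.33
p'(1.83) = -12.42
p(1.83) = -9.84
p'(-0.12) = 2.52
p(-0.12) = -0.19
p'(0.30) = -0.70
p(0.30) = 0.20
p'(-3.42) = 27.80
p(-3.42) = -50.21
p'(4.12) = -29.96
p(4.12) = -58.36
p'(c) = 1.6 - 7.66*c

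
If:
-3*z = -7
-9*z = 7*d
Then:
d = -3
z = 7/3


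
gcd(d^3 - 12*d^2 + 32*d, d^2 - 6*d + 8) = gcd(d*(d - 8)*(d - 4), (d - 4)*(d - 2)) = d - 4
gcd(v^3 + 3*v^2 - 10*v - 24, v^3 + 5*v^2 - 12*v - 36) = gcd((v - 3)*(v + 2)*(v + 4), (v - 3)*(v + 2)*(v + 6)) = v^2 - v - 6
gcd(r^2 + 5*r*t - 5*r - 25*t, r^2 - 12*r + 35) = r - 5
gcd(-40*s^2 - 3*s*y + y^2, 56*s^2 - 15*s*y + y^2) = -8*s + y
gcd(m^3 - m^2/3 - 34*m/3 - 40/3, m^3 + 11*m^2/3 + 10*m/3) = m^2 + 11*m/3 + 10/3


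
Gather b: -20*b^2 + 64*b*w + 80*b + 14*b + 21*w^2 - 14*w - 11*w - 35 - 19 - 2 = -20*b^2 + b*(64*w + 94) + 21*w^2 - 25*w - 56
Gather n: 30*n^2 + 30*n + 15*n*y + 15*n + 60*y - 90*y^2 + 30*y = 30*n^2 + n*(15*y + 45) - 90*y^2 + 90*y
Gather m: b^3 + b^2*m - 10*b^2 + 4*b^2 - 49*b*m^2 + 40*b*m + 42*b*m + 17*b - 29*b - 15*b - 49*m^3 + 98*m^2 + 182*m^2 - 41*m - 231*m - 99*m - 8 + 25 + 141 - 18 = b^3 - 6*b^2 - 27*b - 49*m^3 + m^2*(280 - 49*b) + m*(b^2 + 82*b - 371) + 140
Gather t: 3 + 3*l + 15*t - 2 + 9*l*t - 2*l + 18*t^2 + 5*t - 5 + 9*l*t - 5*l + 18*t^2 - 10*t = -4*l + 36*t^2 + t*(18*l + 10) - 4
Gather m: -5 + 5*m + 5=5*m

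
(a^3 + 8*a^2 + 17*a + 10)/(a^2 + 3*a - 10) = (a^2 + 3*a + 2)/(a - 2)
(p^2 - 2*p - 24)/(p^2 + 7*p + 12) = (p - 6)/(p + 3)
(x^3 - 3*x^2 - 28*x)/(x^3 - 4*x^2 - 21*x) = (x + 4)/(x + 3)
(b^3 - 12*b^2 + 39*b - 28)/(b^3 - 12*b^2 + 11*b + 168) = (b^2 - 5*b + 4)/(b^2 - 5*b - 24)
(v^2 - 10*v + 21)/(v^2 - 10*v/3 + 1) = 3*(v - 7)/(3*v - 1)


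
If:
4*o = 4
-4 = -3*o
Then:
No Solution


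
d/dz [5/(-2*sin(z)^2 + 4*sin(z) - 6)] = 5*(sin(z) - 1)*cos(z)/(sin(z)^2 - 2*sin(z) + 3)^2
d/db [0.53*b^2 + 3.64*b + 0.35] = 1.06*b + 3.64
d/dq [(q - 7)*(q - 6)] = 2*q - 13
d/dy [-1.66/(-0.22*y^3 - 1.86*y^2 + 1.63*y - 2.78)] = (-1.0956*y^2 - 6.1752*y + 2.7058)/(0.22*y^3 + 1.86*y^2 - 1.63*y + 2.78)^2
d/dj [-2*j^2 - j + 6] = -4*j - 1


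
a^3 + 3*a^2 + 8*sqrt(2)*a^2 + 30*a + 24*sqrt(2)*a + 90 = (a + 3)*(a + 3*sqrt(2))*(a + 5*sqrt(2))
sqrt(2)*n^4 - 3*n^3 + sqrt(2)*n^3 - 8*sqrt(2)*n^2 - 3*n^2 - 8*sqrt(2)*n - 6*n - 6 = (n + 1)*(n - 3*sqrt(2))*(n + sqrt(2))*(sqrt(2)*n + 1)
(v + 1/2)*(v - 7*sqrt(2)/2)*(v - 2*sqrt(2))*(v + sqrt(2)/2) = v^4 - 5*sqrt(2)*v^3 + v^3/2 - 5*sqrt(2)*v^2/2 + 17*v^2/2 + 17*v/4 + 7*sqrt(2)*v + 7*sqrt(2)/2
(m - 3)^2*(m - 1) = m^3 - 7*m^2 + 15*m - 9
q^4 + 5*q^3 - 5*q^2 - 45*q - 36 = (q - 3)*(q + 1)*(q + 3)*(q + 4)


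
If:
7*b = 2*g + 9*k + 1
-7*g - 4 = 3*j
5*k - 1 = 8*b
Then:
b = 5*k/8 - 1/8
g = -37*k/16 - 15/16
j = 259*k/48 + 41/48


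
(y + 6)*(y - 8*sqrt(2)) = y^2 - 8*sqrt(2)*y + 6*y - 48*sqrt(2)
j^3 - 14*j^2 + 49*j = j*(j - 7)^2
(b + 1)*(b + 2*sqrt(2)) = b^2 + b + 2*sqrt(2)*b + 2*sqrt(2)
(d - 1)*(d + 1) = d^2 - 1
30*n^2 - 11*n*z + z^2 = (-6*n + z)*(-5*n + z)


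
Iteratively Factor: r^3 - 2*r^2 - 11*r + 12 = (r - 4)*(r^2 + 2*r - 3) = (r - 4)*(r + 3)*(r - 1)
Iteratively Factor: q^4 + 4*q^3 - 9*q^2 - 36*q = (q)*(q^3 + 4*q^2 - 9*q - 36) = q*(q - 3)*(q^2 + 7*q + 12) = q*(q - 3)*(q + 3)*(q + 4)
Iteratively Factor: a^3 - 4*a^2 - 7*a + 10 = (a + 2)*(a^2 - 6*a + 5) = (a - 1)*(a + 2)*(a - 5)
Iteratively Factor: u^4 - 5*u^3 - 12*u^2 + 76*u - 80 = (u - 2)*(u^3 - 3*u^2 - 18*u + 40) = (u - 2)^2*(u^2 - u - 20) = (u - 2)^2*(u + 4)*(u - 5)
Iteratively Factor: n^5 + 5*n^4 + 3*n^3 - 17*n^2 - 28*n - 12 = (n + 3)*(n^4 + 2*n^3 - 3*n^2 - 8*n - 4) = (n + 2)*(n + 3)*(n^3 - 3*n - 2) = (n + 1)*(n + 2)*(n + 3)*(n^2 - n - 2) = (n - 2)*(n + 1)*(n + 2)*(n + 3)*(n + 1)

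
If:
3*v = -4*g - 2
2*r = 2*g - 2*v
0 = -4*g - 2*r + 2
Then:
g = 1/13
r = 11/13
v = -10/13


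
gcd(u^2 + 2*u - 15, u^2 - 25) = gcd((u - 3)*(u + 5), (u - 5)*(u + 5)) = u + 5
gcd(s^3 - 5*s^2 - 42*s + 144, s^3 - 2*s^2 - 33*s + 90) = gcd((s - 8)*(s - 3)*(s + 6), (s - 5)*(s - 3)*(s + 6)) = s^2 + 3*s - 18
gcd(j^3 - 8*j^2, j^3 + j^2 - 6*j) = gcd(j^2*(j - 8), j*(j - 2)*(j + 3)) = j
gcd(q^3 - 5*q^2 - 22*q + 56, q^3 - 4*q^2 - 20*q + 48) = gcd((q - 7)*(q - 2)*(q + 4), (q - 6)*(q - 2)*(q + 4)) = q^2 + 2*q - 8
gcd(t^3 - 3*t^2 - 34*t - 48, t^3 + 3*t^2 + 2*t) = t + 2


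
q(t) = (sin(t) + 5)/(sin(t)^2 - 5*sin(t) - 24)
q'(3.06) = -0.00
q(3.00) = -0.21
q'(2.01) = 0.00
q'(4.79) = 0.00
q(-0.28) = -0.21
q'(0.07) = 0.00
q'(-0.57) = 0.01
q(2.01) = -0.21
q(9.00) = -0.21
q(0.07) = -0.21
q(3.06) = -0.21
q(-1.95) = -0.22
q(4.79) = -0.22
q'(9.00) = 0.00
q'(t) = (-2*sin(t)*cos(t) + 5*cos(t))*(sin(t) + 5)/(sin(t)^2 - 5*sin(t) - 24)^2 + cos(t)/(sin(t)^2 - 5*sin(t) - 24)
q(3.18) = -0.21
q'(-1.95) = -0.01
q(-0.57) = -0.21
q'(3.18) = -0.00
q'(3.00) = 0.00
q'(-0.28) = 0.01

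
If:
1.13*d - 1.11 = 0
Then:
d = 0.98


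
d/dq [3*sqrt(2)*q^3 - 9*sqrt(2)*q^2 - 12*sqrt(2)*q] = sqrt(2)*(9*q^2 - 18*q - 12)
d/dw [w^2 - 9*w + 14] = 2*w - 9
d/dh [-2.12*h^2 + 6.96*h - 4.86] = 6.96 - 4.24*h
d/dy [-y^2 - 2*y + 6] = -2*y - 2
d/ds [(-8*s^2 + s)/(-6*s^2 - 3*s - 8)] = 2*(15*s^2 + 64*s - 4)/(36*s^4 + 36*s^3 + 105*s^2 + 48*s + 64)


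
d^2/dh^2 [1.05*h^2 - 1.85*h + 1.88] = 2.10000000000000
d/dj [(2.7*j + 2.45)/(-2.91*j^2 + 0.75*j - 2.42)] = (7.857*j^2 + 14.259*j - 8.3715)/(8.4681*j^4 - 4.365*j^3 + 14.6469*j^2 - 3.63*j + 5.8564)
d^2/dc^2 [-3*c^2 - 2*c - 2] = -6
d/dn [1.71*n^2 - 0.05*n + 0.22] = 3.42*n - 0.05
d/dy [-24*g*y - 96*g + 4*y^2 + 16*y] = -24*g + 8*y + 16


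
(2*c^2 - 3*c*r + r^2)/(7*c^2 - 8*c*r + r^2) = (-2*c + r)/(-7*c + r)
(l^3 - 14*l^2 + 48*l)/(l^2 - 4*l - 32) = l*(l - 6)/(l + 4)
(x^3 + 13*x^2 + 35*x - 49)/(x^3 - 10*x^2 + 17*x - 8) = (x^2 + 14*x + 49)/(x^2 - 9*x + 8)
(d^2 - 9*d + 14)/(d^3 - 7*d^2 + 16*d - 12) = (d - 7)/(d^2 - 5*d + 6)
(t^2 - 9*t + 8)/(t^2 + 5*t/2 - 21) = 2*(t^2 - 9*t + 8)/(2*t^2 + 5*t - 42)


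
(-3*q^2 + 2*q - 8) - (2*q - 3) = -3*q^2 - 5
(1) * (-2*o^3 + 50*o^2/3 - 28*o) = -2*o^3 + 50*o^2/3 - 28*o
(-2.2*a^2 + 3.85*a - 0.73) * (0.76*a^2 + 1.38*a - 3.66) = -1.672*a^4 - 0.11*a^3 + 12.8102*a^2 - 15.0984*a + 2.6718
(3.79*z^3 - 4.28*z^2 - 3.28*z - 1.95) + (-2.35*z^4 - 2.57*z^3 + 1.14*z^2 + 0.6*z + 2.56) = -2.35*z^4 + 1.22*z^3 - 3.14*z^2 - 2.68*z + 0.61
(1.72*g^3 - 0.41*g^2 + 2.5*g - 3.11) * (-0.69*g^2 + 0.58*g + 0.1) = -1.1868*g^5 + 1.2805*g^4 - 1.7908*g^3 + 3.5549*g^2 - 1.5538*g - 0.311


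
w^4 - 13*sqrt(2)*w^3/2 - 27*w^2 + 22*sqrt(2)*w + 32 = (w - 8*sqrt(2))*(w - sqrt(2))*(w + sqrt(2)/2)*(w + 2*sqrt(2))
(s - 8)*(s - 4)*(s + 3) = s^3 - 9*s^2 - 4*s + 96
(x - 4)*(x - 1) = x^2 - 5*x + 4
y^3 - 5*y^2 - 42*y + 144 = (y - 8)*(y - 3)*(y + 6)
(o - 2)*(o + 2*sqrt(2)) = o^2 - 2*o + 2*sqrt(2)*o - 4*sqrt(2)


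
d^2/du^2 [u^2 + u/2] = 2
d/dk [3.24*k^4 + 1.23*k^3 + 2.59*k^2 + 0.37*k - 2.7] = 12.96*k^3 + 3.69*k^2 + 5.18*k + 0.37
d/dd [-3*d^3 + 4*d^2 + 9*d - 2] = -9*d^2 + 8*d + 9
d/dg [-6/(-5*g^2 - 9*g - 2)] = 6*(-10*g - 9)/(5*g^2 + 9*g + 2)^2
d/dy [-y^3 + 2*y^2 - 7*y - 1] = -3*y^2 + 4*y - 7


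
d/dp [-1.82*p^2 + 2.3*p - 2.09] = 2.3 - 3.64*p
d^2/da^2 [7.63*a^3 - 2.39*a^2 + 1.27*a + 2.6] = 45.78*a - 4.78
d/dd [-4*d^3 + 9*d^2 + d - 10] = -12*d^2 + 18*d + 1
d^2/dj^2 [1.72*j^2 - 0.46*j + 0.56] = 3.44000000000000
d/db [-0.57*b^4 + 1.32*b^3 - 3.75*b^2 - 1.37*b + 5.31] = -2.28*b^3 + 3.96*b^2 - 7.5*b - 1.37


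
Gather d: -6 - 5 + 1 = -10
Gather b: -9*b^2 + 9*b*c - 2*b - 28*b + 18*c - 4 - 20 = -9*b^2 + b*(9*c - 30) + 18*c - 24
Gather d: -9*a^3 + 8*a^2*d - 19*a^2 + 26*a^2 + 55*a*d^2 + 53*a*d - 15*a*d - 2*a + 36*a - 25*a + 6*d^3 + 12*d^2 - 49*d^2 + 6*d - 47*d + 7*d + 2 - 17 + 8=-9*a^3 + 7*a^2 + 9*a + 6*d^3 + d^2*(55*a - 37) + d*(8*a^2 + 38*a - 34) - 7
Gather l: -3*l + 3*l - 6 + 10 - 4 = 0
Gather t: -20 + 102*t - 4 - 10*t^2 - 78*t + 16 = -10*t^2 + 24*t - 8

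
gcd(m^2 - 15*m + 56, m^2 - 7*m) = m - 7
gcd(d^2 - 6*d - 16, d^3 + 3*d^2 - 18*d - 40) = d + 2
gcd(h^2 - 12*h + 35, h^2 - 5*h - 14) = h - 7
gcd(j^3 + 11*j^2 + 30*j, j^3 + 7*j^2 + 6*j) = j^2 + 6*j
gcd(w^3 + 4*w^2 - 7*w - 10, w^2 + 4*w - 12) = w - 2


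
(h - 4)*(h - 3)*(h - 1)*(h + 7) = h^4 - h^3 - 37*h^2 + 121*h - 84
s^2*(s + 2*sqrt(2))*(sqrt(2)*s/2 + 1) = sqrt(2)*s^4/2 + 3*s^3 + 2*sqrt(2)*s^2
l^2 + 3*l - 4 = (l - 1)*(l + 4)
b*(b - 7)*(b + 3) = b^3 - 4*b^2 - 21*b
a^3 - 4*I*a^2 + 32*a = a*(a - 8*I)*(a + 4*I)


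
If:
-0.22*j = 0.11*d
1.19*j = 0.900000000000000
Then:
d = -1.51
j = 0.76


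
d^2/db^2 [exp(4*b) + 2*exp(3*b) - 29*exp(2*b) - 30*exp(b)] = (16*exp(3*b) + 18*exp(2*b) - 116*exp(b) - 30)*exp(b)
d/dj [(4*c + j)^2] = 8*c + 2*j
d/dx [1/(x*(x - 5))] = (5 - 2*x)/(x^2*(x^2 - 10*x + 25))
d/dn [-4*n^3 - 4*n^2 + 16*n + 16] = -12*n^2 - 8*n + 16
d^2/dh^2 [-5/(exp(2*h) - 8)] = 20*(-exp(2*h) - 8)*exp(2*h)/(exp(2*h) - 8)^3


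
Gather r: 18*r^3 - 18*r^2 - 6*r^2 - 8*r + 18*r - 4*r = 18*r^3 - 24*r^2 + 6*r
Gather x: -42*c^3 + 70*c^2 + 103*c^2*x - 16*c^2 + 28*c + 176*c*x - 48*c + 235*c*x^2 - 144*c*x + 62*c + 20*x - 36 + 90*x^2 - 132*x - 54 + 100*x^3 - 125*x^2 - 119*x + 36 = -42*c^3 + 54*c^2 + 42*c + 100*x^3 + x^2*(235*c - 35) + x*(103*c^2 + 32*c - 231) - 54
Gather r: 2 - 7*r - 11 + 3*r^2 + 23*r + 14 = 3*r^2 + 16*r + 5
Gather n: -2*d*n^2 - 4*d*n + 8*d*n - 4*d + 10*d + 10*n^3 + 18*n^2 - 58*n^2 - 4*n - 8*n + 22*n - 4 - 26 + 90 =6*d + 10*n^3 + n^2*(-2*d - 40) + n*(4*d + 10) + 60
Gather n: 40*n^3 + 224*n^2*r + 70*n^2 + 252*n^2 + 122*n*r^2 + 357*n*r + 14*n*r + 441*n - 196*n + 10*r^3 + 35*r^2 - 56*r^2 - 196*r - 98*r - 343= 40*n^3 + n^2*(224*r + 322) + n*(122*r^2 + 371*r + 245) + 10*r^3 - 21*r^2 - 294*r - 343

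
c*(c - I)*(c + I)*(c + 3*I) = c^4 + 3*I*c^3 + c^2 + 3*I*c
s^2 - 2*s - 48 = (s - 8)*(s + 6)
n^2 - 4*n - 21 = (n - 7)*(n + 3)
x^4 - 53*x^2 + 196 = (x - 7)*(x - 2)*(x + 2)*(x + 7)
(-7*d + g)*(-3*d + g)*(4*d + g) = 84*d^3 - 19*d^2*g - 6*d*g^2 + g^3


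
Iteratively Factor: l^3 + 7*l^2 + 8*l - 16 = (l + 4)*(l^2 + 3*l - 4) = (l - 1)*(l + 4)*(l + 4)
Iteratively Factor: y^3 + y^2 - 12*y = (y)*(y^2 + y - 12) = y*(y + 4)*(y - 3)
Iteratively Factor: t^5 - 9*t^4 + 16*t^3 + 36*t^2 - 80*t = (t - 4)*(t^4 - 5*t^3 - 4*t^2 + 20*t) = (t - 4)*(t - 2)*(t^3 - 3*t^2 - 10*t) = t*(t - 4)*(t - 2)*(t^2 - 3*t - 10) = t*(t - 5)*(t - 4)*(t - 2)*(t + 2)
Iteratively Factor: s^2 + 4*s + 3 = (s + 1)*(s + 3)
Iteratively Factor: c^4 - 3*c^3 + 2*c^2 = (c - 1)*(c^3 - 2*c^2) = c*(c - 1)*(c^2 - 2*c) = c*(c - 2)*(c - 1)*(c)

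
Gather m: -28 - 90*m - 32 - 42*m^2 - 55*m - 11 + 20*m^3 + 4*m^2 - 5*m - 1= 20*m^3 - 38*m^2 - 150*m - 72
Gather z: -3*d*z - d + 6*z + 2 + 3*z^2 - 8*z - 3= -d + 3*z^2 + z*(-3*d - 2) - 1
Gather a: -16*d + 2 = 2 - 16*d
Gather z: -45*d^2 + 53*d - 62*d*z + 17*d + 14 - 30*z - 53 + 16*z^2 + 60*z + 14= -45*d^2 + 70*d + 16*z^2 + z*(30 - 62*d) - 25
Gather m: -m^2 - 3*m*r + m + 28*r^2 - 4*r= -m^2 + m*(1 - 3*r) + 28*r^2 - 4*r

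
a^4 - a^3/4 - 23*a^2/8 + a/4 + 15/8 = (a - 3/2)*(a - 1)*(a + 1)*(a + 5/4)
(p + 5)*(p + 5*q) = p^2 + 5*p*q + 5*p + 25*q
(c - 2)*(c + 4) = c^2 + 2*c - 8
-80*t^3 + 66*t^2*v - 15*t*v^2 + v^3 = (-8*t + v)*(-5*t + v)*(-2*t + v)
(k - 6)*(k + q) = k^2 + k*q - 6*k - 6*q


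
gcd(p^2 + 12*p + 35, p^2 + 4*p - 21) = p + 7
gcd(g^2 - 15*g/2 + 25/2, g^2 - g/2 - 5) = g - 5/2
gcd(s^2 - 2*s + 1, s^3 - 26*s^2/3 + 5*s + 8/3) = s - 1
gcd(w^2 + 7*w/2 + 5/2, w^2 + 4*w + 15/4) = w + 5/2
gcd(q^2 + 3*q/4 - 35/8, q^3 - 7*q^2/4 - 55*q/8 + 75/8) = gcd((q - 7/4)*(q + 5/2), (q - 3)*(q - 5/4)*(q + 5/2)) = q + 5/2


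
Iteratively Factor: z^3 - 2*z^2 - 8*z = (z)*(z^2 - 2*z - 8) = z*(z + 2)*(z - 4)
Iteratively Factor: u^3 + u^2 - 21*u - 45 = (u + 3)*(u^2 - 2*u - 15) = (u - 5)*(u + 3)*(u + 3)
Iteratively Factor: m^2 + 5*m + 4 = (m + 1)*(m + 4)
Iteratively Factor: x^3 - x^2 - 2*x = (x + 1)*(x^2 - 2*x) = (x - 2)*(x + 1)*(x)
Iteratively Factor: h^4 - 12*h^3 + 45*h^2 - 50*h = (h - 5)*(h^3 - 7*h^2 + 10*h) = (h - 5)^2*(h^2 - 2*h) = h*(h - 5)^2*(h - 2)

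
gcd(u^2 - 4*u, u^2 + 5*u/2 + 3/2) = 1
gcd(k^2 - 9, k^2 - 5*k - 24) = k + 3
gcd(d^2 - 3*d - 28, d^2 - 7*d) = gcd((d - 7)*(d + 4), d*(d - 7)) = d - 7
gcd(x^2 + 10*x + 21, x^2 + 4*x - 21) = x + 7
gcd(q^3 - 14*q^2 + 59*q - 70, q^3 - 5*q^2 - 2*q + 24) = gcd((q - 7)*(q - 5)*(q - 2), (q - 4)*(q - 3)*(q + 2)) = 1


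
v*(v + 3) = v^2 + 3*v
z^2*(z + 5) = z^3 + 5*z^2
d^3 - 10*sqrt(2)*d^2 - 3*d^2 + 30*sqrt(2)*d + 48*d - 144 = (d - 3)*(d - 6*sqrt(2))*(d - 4*sqrt(2))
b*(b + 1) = b^2 + b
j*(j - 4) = j^2 - 4*j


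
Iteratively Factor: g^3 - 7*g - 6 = (g + 1)*(g^2 - g - 6) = (g - 3)*(g + 1)*(g + 2)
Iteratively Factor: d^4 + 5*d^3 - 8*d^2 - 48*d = (d + 4)*(d^3 + d^2 - 12*d) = d*(d + 4)*(d^2 + d - 12) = d*(d + 4)^2*(d - 3)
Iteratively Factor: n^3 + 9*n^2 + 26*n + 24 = (n + 3)*(n^2 + 6*n + 8) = (n + 2)*(n + 3)*(n + 4)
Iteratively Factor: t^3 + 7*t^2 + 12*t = (t + 3)*(t^2 + 4*t) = (t + 3)*(t + 4)*(t)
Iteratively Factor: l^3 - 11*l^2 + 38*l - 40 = (l - 2)*(l^2 - 9*l + 20) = (l - 4)*(l - 2)*(l - 5)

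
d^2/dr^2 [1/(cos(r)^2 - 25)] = 2*(-2*sin(r)^4 + 51*sin(r)^2 - 24)/(cos(r)^2 - 25)^3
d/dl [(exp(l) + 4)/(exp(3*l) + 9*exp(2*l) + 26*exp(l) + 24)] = (-2*exp(l) - 5)*exp(l)/(exp(4*l) + 10*exp(3*l) + 37*exp(2*l) + 60*exp(l) + 36)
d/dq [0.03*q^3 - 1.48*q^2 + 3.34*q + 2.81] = 0.09*q^2 - 2.96*q + 3.34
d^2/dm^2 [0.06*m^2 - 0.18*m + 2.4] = 0.120000000000000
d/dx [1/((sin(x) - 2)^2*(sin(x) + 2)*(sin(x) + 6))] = 2*(-10*sin(x) + cos(2*x) - 5)*cos(x)/((sin(x) - 2)^3*(sin(x) + 2)^2*(sin(x) + 6)^2)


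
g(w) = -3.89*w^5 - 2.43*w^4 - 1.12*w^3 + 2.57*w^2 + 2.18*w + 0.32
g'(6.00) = -27394.66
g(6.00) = -33533.92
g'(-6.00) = -23257.30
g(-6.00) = 27421.04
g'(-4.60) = -7855.11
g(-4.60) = 7077.63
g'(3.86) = -4904.93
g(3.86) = -3890.23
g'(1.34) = -83.06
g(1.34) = -19.48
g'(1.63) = -177.76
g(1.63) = -56.06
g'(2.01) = -397.47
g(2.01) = -161.30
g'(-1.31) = -45.75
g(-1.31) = 12.24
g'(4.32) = -7596.11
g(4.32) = -6731.79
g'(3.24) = -2490.42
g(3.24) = -1660.43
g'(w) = -19.45*w^4 - 9.72*w^3 - 3.36*w^2 + 5.14*w + 2.18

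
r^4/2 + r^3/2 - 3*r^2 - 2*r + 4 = (r/2 + 1)*(r - 2)*(r - 1)*(r + 2)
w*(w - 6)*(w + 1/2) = w^3 - 11*w^2/2 - 3*w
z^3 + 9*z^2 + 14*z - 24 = (z - 1)*(z + 4)*(z + 6)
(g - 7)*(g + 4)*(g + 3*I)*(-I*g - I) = -I*g^4 + 3*g^3 + 2*I*g^3 - 6*g^2 + 31*I*g^2 - 93*g + 28*I*g - 84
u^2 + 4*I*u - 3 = (u + I)*(u + 3*I)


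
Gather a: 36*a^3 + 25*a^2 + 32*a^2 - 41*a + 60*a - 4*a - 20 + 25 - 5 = 36*a^3 + 57*a^2 + 15*a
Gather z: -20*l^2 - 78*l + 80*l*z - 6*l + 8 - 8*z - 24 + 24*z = -20*l^2 - 84*l + z*(80*l + 16) - 16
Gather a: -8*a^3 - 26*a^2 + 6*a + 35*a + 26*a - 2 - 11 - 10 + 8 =-8*a^3 - 26*a^2 + 67*a - 15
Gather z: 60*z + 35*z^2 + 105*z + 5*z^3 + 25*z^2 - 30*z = 5*z^3 + 60*z^2 + 135*z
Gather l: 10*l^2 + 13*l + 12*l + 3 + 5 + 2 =10*l^2 + 25*l + 10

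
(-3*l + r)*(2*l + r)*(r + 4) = -6*l^2*r - 24*l^2 - l*r^2 - 4*l*r + r^3 + 4*r^2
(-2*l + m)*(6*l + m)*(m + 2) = -12*l^2*m - 24*l^2 + 4*l*m^2 + 8*l*m + m^3 + 2*m^2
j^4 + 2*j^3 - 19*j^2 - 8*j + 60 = (j - 3)*(j - 2)*(j + 2)*(j + 5)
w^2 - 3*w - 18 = (w - 6)*(w + 3)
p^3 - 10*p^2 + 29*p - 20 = (p - 5)*(p - 4)*(p - 1)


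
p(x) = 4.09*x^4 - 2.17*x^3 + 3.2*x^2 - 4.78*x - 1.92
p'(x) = 16.36*x^3 - 6.51*x^2 + 6.4*x - 4.78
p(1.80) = 30.12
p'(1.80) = 81.06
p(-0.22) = -0.68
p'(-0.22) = -6.68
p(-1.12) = 16.93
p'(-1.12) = -43.10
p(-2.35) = 179.88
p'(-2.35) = -268.09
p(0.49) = -3.51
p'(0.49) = -1.28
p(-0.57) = 2.68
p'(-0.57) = -13.57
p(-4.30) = 1648.62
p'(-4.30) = -1453.40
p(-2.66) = 279.04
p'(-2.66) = -375.78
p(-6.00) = 5911.32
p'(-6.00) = -3811.30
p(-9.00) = 28716.72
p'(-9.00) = -12516.13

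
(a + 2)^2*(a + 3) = a^3 + 7*a^2 + 16*a + 12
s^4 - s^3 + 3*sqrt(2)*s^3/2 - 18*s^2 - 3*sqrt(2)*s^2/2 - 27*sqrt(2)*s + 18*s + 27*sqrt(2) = (s - 1)*(s - 3*sqrt(2))*(s + 3*sqrt(2)/2)*(s + 3*sqrt(2))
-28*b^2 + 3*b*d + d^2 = (-4*b + d)*(7*b + d)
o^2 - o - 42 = (o - 7)*(o + 6)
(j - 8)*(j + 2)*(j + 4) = j^3 - 2*j^2 - 40*j - 64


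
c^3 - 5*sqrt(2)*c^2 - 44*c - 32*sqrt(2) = (c - 8*sqrt(2))*(c + sqrt(2))*(c + 2*sqrt(2))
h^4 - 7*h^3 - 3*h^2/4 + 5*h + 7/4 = (h - 7)*(h - 1)*(h + 1/2)^2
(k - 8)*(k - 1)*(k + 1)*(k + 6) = k^4 - 2*k^3 - 49*k^2 + 2*k + 48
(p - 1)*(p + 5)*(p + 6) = p^3 + 10*p^2 + 19*p - 30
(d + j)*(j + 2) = d*j + 2*d + j^2 + 2*j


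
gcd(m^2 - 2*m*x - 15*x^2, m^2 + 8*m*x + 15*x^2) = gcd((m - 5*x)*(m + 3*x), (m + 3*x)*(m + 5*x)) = m + 3*x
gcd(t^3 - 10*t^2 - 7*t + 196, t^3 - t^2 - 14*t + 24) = t + 4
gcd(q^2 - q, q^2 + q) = q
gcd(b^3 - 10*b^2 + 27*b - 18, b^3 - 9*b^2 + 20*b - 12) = b^2 - 7*b + 6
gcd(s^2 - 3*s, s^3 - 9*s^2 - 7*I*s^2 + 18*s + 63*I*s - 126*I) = s - 3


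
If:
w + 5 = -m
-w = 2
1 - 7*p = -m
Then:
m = -3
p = -2/7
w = -2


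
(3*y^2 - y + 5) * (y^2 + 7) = 3*y^4 - y^3 + 26*y^2 - 7*y + 35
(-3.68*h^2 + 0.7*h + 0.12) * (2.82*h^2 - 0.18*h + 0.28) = -10.3776*h^4 + 2.6364*h^3 - 0.818*h^2 + 0.1744*h + 0.0336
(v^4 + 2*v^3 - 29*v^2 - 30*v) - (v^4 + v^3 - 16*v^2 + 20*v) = v^3 - 13*v^2 - 50*v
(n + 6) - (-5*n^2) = 5*n^2 + n + 6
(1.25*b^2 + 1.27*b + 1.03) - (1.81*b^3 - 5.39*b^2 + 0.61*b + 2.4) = -1.81*b^3 + 6.64*b^2 + 0.66*b - 1.37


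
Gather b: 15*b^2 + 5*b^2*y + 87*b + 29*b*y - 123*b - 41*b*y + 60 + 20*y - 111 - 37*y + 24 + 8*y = b^2*(5*y + 15) + b*(-12*y - 36) - 9*y - 27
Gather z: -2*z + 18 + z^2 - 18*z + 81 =z^2 - 20*z + 99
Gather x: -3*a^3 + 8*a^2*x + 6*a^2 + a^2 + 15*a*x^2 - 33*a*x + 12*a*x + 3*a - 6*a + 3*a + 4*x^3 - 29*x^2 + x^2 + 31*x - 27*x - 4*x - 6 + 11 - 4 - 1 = -3*a^3 + 7*a^2 + 4*x^3 + x^2*(15*a - 28) + x*(8*a^2 - 21*a)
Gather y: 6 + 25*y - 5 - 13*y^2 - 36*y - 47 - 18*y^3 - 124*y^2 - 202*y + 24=-18*y^3 - 137*y^2 - 213*y - 22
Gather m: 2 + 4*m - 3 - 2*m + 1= 2*m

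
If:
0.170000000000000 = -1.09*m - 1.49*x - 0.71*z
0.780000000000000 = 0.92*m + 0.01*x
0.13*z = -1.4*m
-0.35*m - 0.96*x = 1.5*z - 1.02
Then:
No Solution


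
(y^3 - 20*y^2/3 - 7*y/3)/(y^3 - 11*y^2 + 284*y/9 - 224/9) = 3*y*(3*y + 1)/(9*y^2 - 36*y + 32)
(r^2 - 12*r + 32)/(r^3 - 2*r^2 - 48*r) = (r - 4)/(r*(r + 6))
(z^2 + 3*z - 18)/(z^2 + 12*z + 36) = (z - 3)/(z + 6)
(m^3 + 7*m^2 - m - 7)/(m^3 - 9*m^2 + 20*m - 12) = (m^2 + 8*m + 7)/(m^2 - 8*m + 12)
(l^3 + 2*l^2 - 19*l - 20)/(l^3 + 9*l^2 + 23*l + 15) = (l - 4)/(l + 3)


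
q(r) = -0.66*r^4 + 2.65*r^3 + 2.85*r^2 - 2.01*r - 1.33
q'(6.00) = -251.85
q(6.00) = -193.75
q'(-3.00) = 123.72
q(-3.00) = -94.66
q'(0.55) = 3.09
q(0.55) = -1.19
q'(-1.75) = 26.51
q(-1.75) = -9.48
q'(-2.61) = 84.21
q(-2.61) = -54.41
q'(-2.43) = 68.96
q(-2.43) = -40.65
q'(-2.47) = 72.20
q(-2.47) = -43.48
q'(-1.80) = 28.88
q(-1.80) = -10.86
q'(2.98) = 15.71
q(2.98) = 36.07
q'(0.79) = 6.15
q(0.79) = -0.09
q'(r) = -2.64*r^3 + 7.95*r^2 + 5.7*r - 2.01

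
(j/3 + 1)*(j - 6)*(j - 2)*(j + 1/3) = j^4/3 - 14*j^3/9 - 41*j^2/9 + 32*j/3 + 4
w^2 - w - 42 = (w - 7)*(w + 6)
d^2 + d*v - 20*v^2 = (d - 4*v)*(d + 5*v)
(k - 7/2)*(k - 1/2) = k^2 - 4*k + 7/4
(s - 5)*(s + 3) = s^2 - 2*s - 15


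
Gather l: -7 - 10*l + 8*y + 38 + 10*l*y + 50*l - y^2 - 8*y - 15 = l*(10*y + 40) - y^2 + 16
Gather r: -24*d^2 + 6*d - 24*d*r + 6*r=-24*d^2 + 6*d + r*(6 - 24*d)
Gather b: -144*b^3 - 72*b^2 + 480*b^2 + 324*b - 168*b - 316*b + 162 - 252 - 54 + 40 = -144*b^3 + 408*b^2 - 160*b - 104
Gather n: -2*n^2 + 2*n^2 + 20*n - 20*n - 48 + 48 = 0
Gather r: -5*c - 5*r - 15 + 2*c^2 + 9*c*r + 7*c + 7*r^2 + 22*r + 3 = 2*c^2 + 2*c + 7*r^2 + r*(9*c + 17) - 12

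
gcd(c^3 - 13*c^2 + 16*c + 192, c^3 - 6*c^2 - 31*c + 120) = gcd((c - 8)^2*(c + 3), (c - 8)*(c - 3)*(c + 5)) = c - 8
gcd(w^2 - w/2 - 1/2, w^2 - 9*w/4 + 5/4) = w - 1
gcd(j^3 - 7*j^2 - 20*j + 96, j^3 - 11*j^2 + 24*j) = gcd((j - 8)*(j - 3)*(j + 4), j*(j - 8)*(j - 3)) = j^2 - 11*j + 24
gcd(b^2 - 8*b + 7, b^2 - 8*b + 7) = b^2 - 8*b + 7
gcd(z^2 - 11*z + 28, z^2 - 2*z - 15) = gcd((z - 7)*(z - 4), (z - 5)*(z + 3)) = 1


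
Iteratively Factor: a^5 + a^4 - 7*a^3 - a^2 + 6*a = (a + 3)*(a^4 - 2*a^3 - a^2 + 2*a) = (a - 2)*(a + 3)*(a^3 - a) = (a - 2)*(a - 1)*(a + 3)*(a^2 + a) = (a - 2)*(a - 1)*(a + 1)*(a + 3)*(a)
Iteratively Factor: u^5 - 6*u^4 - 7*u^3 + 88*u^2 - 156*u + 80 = (u - 1)*(u^4 - 5*u^3 - 12*u^2 + 76*u - 80) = (u - 2)*(u - 1)*(u^3 - 3*u^2 - 18*u + 40) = (u - 2)*(u - 1)*(u + 4)*(u^2 - 7*u + 10) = (u - 2)^2*(u - 1)*(u + 4)*(u - 5)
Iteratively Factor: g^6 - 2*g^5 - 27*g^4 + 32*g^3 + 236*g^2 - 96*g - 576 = (g + 3)*(g^5 - 5*g^4 - 12*g^3 + 68*g^2 + 32*g - 192) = (g - 2)*(g + 3)*(g^4 - 3*g^3 - 18*g^2 + 32*g + 96) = (g - 2)*(g + 3)^2*(g^3 - 6*g^2 + 32) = (g - 2)*(g + 2)*(g + 3)^2*(g^2 - 8*g + 16) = (g - 4)*(g - 2)*(g + 2)*(g + 3)^2*(g - 4)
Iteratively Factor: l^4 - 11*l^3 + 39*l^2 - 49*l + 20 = (l - 1)*(l^3 - 10*l^2 + 29*l - 20) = (l - 4)*(l - 1)*(l^2 - 6*l + 5) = (l - 5)*(l - 4)*(l - 1)*(l - 1)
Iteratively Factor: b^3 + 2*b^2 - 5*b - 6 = (b + 1)*(b^2 + b - 6) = (b - 2)*(b + 1)*(b + 3)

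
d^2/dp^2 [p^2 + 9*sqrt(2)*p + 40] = 2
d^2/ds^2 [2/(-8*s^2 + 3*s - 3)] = 4*(64*s^2 - 24*s - (16*s - 3)^2 + 24)/(8*s^2 - 3*s + 3)^3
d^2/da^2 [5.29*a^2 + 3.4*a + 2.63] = 10.5800000000000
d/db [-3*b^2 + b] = 1 - 6*b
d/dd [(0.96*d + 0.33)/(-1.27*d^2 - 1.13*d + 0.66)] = (1.2192*d^2 + 0.8382*d + 1.0065)/(1.6129*d^4 + 2.8702*d^3 - 0.3995*d^2 - 1.4916*d + 0.4356)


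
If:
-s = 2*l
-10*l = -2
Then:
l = 1/5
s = -2/5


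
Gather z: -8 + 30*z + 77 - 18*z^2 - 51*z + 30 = -18*z^2 - 21*z + 99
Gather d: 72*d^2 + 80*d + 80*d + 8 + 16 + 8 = 72*d^2 + 160*d + 32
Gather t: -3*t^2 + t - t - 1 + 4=3 - 3*t^2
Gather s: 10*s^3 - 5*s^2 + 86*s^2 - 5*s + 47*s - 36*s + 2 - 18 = 10*s^3 + 81*s^2 + 6*s - 16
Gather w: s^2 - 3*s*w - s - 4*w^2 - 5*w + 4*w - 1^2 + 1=s^2 - s - 4*w^2 + w*(-3*s - 1)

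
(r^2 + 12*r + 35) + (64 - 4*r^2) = -3*r^2 + 12*r + 99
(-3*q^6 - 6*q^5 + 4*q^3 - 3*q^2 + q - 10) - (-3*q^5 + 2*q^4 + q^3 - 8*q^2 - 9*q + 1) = -3*q^6 - 3*q^5 - 2*q^4 + 3*q^3 + 5*q^2 + 10*q - 11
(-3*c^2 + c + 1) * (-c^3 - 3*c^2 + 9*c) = 3*c^5 + 8*c^4 - 31*c^3 + 6*c^2 + 9*c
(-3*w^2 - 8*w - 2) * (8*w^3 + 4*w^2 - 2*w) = -24*w^5 - 76*w^4 - 42*w^3 + 8*w^2 + 4*w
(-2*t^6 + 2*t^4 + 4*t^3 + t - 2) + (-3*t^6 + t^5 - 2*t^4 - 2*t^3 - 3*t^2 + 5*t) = -5*t^6 + t^5 + 2*t^3 - 3*t^2 + 6*t - 2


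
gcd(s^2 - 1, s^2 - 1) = s^2 - 1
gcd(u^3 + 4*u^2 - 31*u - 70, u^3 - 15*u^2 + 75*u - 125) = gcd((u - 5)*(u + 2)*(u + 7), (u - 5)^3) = u - 5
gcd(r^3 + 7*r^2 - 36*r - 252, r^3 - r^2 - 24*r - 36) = r - 6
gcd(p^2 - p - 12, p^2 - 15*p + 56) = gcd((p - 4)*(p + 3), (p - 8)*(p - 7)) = 1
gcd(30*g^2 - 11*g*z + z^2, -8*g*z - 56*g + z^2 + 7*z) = 1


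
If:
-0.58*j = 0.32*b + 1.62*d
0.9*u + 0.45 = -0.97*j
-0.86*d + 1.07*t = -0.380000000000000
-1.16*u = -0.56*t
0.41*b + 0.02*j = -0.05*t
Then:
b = 0.05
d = 0.11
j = -0.35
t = -0.26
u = -0.13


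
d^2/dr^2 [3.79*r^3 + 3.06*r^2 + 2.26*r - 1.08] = 22.74*r + 6.12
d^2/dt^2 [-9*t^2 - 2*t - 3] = -18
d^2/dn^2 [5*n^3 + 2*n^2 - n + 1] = 30*n + 4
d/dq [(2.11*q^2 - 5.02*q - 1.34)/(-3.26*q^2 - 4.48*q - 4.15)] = (-25.818*q^2 - 26.2498*q + 14.8298)/(10.6276*q^4 + 29.2096*q^3 + 47.1284*q^2 + 37.184*q + 17.2225)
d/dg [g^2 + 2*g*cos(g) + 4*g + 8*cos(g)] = -2*g*sin(g) + 2*g - 8*sin(g) + 2*cos(g) + 4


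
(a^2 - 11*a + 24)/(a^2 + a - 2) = (a^2 - 11*a + 24)/(a^2 + a - 2)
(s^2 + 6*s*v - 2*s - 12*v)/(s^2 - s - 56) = (-s^2 - 6*s*v + 2*s + 12*v)/(-s^2 + s + 56)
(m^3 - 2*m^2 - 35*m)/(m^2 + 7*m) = (m^2 - 2*m - 35)/(m + 7)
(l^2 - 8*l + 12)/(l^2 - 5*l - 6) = (l - 2)/(l + 1)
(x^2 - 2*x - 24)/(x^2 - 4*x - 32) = (x - 6)/(x - 8)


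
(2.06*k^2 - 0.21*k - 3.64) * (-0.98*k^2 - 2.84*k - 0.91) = -2.0188*k^4 - 5.6446*k^3 + 2.289*k^2 + 10.5287*k + 3.3124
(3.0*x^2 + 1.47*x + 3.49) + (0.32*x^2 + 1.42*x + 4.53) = 3.32*x^2 + 2.89*x + 8.02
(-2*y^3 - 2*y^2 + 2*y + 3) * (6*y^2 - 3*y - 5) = -12*y^5 - 6*y^4 + 28*y^3 + 22*y^2 - 19*y - 15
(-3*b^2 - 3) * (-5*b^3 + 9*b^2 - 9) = 15*b^5 - 27*b^4 + 15*b^3 + 27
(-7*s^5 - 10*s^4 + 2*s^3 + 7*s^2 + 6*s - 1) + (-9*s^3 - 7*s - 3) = -7*s^5 - 10*s^4 - 7*s^3 + 7*s^2 - s - 4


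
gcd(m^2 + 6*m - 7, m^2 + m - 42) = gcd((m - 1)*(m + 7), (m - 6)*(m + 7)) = m + 7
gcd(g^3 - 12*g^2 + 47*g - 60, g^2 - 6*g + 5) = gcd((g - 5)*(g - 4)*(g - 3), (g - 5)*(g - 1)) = g - 5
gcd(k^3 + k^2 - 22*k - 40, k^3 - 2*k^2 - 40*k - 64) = k^2 + 6*k + 8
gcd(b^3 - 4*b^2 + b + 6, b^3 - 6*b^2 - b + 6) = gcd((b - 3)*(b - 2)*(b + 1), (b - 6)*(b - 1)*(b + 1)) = b + 1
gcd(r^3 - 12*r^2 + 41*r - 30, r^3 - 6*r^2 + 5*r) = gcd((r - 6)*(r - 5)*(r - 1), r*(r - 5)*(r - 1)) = r^2 - 6*r + 5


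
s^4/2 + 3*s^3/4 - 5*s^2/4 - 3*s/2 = s*(s/2 + 1/2)*(s - 3/2)*(s + 2)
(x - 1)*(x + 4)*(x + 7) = x^3 + 10*x^2 + 17*x - 28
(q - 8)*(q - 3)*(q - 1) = q^3 - 12*q^2 + 35*q - 24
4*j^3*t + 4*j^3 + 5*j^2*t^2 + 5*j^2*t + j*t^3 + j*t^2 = (j + t)*(4*j + t)*(j*t + j)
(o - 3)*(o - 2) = o^2 - 5*o + 6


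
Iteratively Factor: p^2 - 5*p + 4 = (p - 4)*(p - 1)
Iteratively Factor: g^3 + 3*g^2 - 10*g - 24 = (g + 2)*(g^2 + g - 12) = (g - 3)*(g + 2)*(g + 4)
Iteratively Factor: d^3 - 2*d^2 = (d)*(d^2 - 2*d) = d*(d - 2)*(d)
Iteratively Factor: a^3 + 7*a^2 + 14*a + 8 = (a + 2)*(a^2 + 5*a + 4) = (a + 2)*(a + 4)*(a + 1)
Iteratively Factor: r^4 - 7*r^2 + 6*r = (r - 2)*(r^3 + 2*r^2 - 3*r) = r*(r - 2)*(r^2 + 2*r - 3) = r*(r - 2)*(r + 3)*(r - 1)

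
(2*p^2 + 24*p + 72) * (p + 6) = 2*p^3 + 36*p^2 + 216*p + 432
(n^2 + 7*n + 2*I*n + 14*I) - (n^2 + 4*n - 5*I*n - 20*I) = 3*n + 7*I*n + 34*I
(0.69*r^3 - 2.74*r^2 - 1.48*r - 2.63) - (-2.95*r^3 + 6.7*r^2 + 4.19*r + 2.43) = 3.64*r^3 - 9.44*r^2 - 5.67*r - 5.06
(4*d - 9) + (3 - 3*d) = d - 6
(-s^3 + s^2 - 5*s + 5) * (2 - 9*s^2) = 9*s^5 - 9*s^4 + 43*s^3 - 43*s^2 - 10*s + 10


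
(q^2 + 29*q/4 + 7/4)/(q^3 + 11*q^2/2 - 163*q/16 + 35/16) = 4*(4*q + 1)/(16*q^2 - 24*q + 5)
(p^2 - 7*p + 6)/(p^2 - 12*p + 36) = (p - 1)/(p - 6)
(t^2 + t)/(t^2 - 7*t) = (t + 1)/(t - 7)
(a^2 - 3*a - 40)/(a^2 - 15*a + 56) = (a + 5)/(a - 7)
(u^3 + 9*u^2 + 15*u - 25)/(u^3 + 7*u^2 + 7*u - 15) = (u + 5)/(u + 3)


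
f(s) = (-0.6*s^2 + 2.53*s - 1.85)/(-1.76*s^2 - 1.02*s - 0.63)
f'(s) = (2.53 - 1.2*s)/(-1.76*s^2 - 1.02*s - 0.63) + (3.52*s + 1.02)*(-0.6*s^2 + 2.53*s - 1.85)/(-1.76*s^2 - 1.02*s - 0.63)^2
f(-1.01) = 3.60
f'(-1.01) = 3.85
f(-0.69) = 5.08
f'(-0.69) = 4.97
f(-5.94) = 0.67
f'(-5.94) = 0.07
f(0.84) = 0.05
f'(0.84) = -0.64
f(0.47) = 0.53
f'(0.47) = -2.26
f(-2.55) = 1.29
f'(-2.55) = 0.49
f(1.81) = -0.09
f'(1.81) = 0.04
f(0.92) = 0.01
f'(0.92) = -0.48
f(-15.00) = 0.46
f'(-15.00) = 0.01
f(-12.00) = 0.49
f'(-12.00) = 0.01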